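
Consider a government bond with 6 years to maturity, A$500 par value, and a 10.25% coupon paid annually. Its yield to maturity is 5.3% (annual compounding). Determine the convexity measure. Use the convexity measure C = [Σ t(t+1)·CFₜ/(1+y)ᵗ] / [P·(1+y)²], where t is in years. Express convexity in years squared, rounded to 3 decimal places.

28.751

With y = 0.053:
  t   CF        PV=CF/(1+0.053)^t    t·PV        t(t+1)·PV
  1        51.25        48.6705        48.6705          97.3409
  2        51.25        46.2208        92.4415         277.3246
  3        51.25        43.8944       131.6831         526.7324
  4        51.25        41.6851       166.7402         833.7011
  5        51.25        39.5869       197.9347       1,187.6084
  6       551.25       404.3695     2,426.2169      16,983.5184
  Σ                    624.4271     3,063.6870      19,906.2258
P = 624.4271.
Convexity = Σ t(t+1)·PV / [P·(1+y)²] = 19,906.2258 / (624.4271 × 1.108809) = 28.75083.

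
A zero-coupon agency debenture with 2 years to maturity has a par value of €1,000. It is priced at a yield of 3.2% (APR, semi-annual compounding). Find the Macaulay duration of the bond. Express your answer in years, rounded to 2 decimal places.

2.00 years

A zero-coupon bond has a single cash flow at maturity, so its Macaulay duration equals its maturity: 2 years.
(Equivalently: 4 semi-annual periods ÷ 2 = 2 years.)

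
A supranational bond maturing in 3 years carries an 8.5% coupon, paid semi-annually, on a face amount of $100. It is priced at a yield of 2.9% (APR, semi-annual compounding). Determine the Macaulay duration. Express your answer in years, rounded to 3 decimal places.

Periodic yield y = 0.0145. Discount each cash flow and weight by its period:
  t   CF        PV=CF/(1+0.0145)^t    t·PV
  1         4.25         4.1893         4.1893
  2         4.25         4.1294         8.2588
  3         4.25         4.0704        12.2111
  4         4.25         4.0122        16.0487
  5         4.25         3.9548        19.7742
  6       104.25        95.6233       573.7398
  Σ                    115.9793       634.2219
Price P = Σ PV = 115.9793.
Macaulay duration = Σ(t·PV) / P = 634.2219 / 115.9793 = 5.46840 half-year periods.
In years: 5.46840 / 2 = 2.73420 years.

2.734 years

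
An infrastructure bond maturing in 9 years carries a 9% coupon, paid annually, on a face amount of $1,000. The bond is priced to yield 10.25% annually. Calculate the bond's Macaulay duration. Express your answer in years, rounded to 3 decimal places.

6.435 years

Periodic yield y = 0.1025. Discount each cash flow and weight by its year:
  t   CF        PV=CF/(1+0.1025)^t    t·PV
  1        90.00        81.6327        81.6327
  2        90.00        74.0432       148.0864
  3        90.00        67.1594       201.4782
  4        90.00        60.9155       243.6622
  5        90.00        55.2522       276.2610
  6        90.00        50.1154       300.6922
  7        90.00        45.4561       318.1928
  8        90.00        41.2300       329.8403
  9     1,090.00       452.9175     4,076.2576
  Σ                    928.7220     5,976.1033
Price P = Σ PV = 928.7220.
Macaulay duration = Σ(t·PV) / P = 5,976.1033 / 928.7220 = 6.43476 years.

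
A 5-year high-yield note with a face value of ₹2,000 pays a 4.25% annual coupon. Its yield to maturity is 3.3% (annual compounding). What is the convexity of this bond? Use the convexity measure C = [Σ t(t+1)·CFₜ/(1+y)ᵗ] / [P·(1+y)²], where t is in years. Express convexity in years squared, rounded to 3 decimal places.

With y = 0.033:
  t   CF        PV=CF/(1+0.033)^t    t·PV        t(t+1)·PV
  1        85.00        82.2846        82.2846         164.5692
  2        85.00        79.6560       159.3119         477.9358
  3        85.00        77.1113       231.3339         925.3355
  4        85.00        74.6479       298.5916       1,492.9582
  5     2,085.00     1,772.5743     8,862.8716      53,177.2294
  Σ                  2,086.2741     9,634.3936      56,238.0280
P = 2,086.2741.
Convexity = Σ t(t+1)·PV / [P·(1+y)²] = 56,238.0280 / (2,086.2741 × 1.067089) = 25.26144.

25.261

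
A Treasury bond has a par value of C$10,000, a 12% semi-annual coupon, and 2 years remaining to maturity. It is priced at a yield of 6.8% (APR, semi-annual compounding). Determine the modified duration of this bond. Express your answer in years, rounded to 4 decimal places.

Periodic yield y = 0.034. First find Macaulay duration:
  t   CF        PV=CF/(1+0.034)^t    t·PV
  1       600.00       580.2708       580.2708
  2       600.00       561.1903     1,122.3806
  3       600.00       542.7373     1,628.2118
  4    10,600.00     9,273.0737    37,092.2947
  Σ                 10,957.2720    40,423.1579
P = 10,957.2720; Macaulay duration = 40,423.1579 / 10,957.2720 = 3.68916 half-year periods = 1.84458 years.
Modified duration = D_Mac / (1 + y) = 1.84458 / 1.034 = 1.78393 years.

1.7839 years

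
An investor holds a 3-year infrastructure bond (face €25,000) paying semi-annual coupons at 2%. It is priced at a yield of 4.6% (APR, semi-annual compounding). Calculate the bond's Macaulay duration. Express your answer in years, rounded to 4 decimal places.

2.9233 years

Periodic yield y = 0.023. Discount each cash flow and weight by its period:
  t   CF        PV=CF/(1+0.023)^t    t·PV
  1       250.00       244.3793       244.3793
  2       250.00       238.8849       477.7698
  3       250.00       233.5141       700.5423
  4       250.00       228.2640       913.0561
  5       250.00       223.1320     1,115.6600
  6    25,250.00    22,029.6491   132,177.8948
  Σ                 23,197.8234   135,629.3023
Price P = Σ PV = 23,197.8234.
Macaulay duration = Σ(t·PV) / P = 135,629.3023 / 23,197.8234 = 5.84664 half-year periods.
In years: 5.84664 / 2 = 2.92332 years.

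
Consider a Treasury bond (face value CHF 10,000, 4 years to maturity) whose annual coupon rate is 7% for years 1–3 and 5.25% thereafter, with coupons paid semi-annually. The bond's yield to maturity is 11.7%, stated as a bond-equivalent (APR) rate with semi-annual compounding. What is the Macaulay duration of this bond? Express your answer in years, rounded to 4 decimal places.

Periodic yield y = 0.0585. Discount each cash flow and weight by its period:
  t   CF        PV=CF/(1+0.0585)^t    t·PV
  1       350.00       330.6566       330.6566
  2       350.00       312.3822       624.7645
  3       350.00       295.1178       885.3535
  4       350.00       278.8076     1,115.2304
  5       350.00       263.3988     1,316.9938
  6       350.00       248.8415     1,493.0492
  7       262.50       176.3166     1,234.2164
  8    10,262.50     6,512.1781    52,097.4250
  Σ                  8,417.6993    59,097.6894
Price P = Σ PV = 8,417.6993.
Macaulay duration = Σ(t·PV) / P = 59,097.6894 / 8,417.6993 = 7.02065 half-year periods.
In years: 7.02065 / 2 = 3.51032 years.

3.5103 years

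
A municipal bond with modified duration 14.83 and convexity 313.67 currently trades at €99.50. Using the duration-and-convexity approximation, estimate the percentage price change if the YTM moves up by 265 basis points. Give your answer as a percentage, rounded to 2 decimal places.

Duration effect: -D_mod·Δy = -14.83 × (+0.0265) = -0.392995
Convexity effect: ½·C·(Δy)² = 0.5 × 313.67 × (0.0265)² = +0.11013737875
ΔP/P ≈ -0.392995 + 0.11013737875 = -0.28285762125
= -28.285762125%.

-28.29%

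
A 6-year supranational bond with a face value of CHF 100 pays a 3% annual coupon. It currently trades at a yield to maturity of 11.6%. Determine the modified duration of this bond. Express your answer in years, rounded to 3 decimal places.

Periodic yield y = 0.116. First find Macaulay duration:
  t   CF        PV=CF/(1+0.116)^t    t·PV
  1         3.00         2.6882         2.6882
  2         3.00         2.4088         4.8175
  3         3.00         2.1584         6.4752
  4         3.00         1.9340         7.7361
  5         3.00         1.7330         8.6650
  6       103.00        53.3153       319.8919
  Σ                     64.2377       350.2740
P = 64.2377; Macaulay duration = 350.2740 / 64.2377 = 5.45278 years.
Modified duration = D_Mac / (1 + y) = 5.45278 / 1.116 = 4.88600 years.

4.886 years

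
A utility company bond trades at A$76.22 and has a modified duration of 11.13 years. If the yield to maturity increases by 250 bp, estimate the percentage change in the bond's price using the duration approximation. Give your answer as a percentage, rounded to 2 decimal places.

-27.83%

Duration approximation: ΔP/P ≈ -D_mod · Δy = -11.13 × (+0.025) = -0.278250.
As a percentage: -27.8250%.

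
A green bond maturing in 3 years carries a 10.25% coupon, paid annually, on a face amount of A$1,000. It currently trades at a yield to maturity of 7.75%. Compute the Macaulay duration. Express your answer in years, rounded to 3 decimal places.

2.738 years

Periodic yield y = 0.0775. Discount each cash flow and weight by its year:
  t   CF        PV=CF/(1+0.0775)^t    t·PV
  1       102.50        95.1276        95.1276
  2       102.50        88.2855       176.5710
  3     1,102.50       881.3061     2,643.9182
  Σ                  1,064.7192     2,915.6168
Price P = Σ PV = 1,064.7192.
Macaulay duration = Σ(t·PV) / P = 2,915.6168 / 1,064.7192 = 2.73839 years.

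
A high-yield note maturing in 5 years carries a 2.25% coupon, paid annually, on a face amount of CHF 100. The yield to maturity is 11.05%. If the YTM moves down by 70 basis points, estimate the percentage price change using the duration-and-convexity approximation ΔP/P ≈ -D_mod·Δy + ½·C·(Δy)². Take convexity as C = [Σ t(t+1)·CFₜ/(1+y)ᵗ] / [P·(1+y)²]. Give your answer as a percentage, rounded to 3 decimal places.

+3.036%

With y = 0.1105:
  t   CF        PV=CF/(1+0.1105)^t    t·PV        t(t+1)·PV
  1         2.25         2.0261         2.0261           4.0522
  2         2.25         1.8245         3.6490          10.9470
  3         2.25         1.6430         4.9289          19.7155
  4         2.25         1.4795         5.9179          29.5895
  5       102.25        60.5439       302.7196       1,816.3175
  Σ                     67.5170       319.2415       1,880.6218
P = 67.5170; D_Mac = 4.72831 yrs; D_mod = 4.25782 yrs; C = 22.58663.
Duration effect: -4.25782 × (-0.007) = +0.029805
Convexity effect: 0.5 × 22.58663 × (-0.007)² = +0.0005534
ΔP/P ≈ +0.029805 + 0.0005534 = +0.030358 = +3.0358%.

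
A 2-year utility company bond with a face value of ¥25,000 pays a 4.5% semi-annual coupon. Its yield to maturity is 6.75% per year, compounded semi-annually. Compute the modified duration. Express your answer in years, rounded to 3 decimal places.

Periodic yield y = 0.03375. First find Macaulay duration:
  t   CF        PV=CF/(1+0.03375)^t    t·PV
  1       562.50       544.1354       544.1354
  2       562.50       526.3704     1,052.7409
  3       562.50       509.1854     1,527.5563
  4    25,562.50    22,384.1824    89,536.7294
  Σ                 23,963.8736    92,661.1619
P = 23,963.8736; Macaulay duration = 92,661.1619 / 23,963.8736 = 3.86670 half-year periods = 1.93335 years.
Modified duration = D_Mac / (1 + y) = 1.93335 / 1.03375 = 1.87023 years.

1.870 years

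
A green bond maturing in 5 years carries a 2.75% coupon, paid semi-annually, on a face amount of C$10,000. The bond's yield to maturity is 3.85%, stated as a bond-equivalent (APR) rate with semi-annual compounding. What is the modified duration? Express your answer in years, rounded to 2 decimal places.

4.61 years

Periodic yield y = 0.01925. First find Macaulay duration:
  t   CF        PV=CF/(1+0.01925)^t    t·PV
  1       137.50       134.9031       134.9031
  2       137.50       132.3553       264.7106
  3       137.50       129.8556       389.5667
  4       137.50       127.4030       509.6122
  5       137.50       124.9969       624.9843
  6       137.50       122.6361       735.8167
  7       137.50       120.3200       842.2397
  8       137.50       118.0475       944.3803
  9       137.50       115.8180     1,042.3624
  10   10,137.50     8,377.6780    83,776.7804
  Σ                  9,504.0135    89,265.3562
P = 9,504.0135; Macaulay duration = 89,265.3562 / 9,504.0135 = 9.39239 half-year periods = 4.69619 years.
Modified duration = D_Mac / (1 + y) = 4.69619 / 1.01925 = 4.60750 years.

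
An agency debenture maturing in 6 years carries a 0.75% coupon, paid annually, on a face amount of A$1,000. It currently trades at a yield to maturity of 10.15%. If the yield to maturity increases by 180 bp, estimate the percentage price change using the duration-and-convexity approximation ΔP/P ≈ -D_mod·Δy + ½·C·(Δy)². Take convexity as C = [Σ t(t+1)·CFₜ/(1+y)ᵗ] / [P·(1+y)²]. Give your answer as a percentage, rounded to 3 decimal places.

With y = 0.1015:
  t   CF        PV=CF/(1+0.1015)^t    t·PV        t(t+1)·PV
  1         7.50         6.8089         6.8089          13.6178
  2         7.50         6.1815        12.3630          37.0889
  3         7.50         5.6119        16.8356          67.3425
  4         7.50         5.0948        20.3790         101.8951
  5         7.50         4.6253        23.1264         138.7586
  6     1,007.50       564.0766     3,384.4593      23,691.2151
  Σ                    592.3988     3,463.9722      24,049.9180
P = 592.3988; D_Mac = 5.84736 yrs; D_mod = 5.30855 yrs; C = 33.46034.
Duration effect: -5.30855 × (+0.018) = -0.095554
Convexity effect: 0.5 × 33.46034 × (0.018)² = +0.0054206
ΔP/P ≈ -0.095554 + 0.0054206 = -0.090133 = -9.0133%.

-9.013%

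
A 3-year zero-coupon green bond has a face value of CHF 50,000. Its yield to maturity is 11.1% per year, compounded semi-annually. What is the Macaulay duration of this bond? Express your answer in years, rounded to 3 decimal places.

A zero-coupon bond has a single cash flow at maturity, so its Macaulay duration equals its maturity: 3 years.
(Equivalently: 6 semi-annual periods ÷ 2 = 3 years.)

3.000 years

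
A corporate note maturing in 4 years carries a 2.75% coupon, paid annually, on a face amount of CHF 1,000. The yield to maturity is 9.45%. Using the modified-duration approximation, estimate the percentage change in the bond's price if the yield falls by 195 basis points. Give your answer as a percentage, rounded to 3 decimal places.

+6.804%

Periodic yield y = 0.0945. Modified duration first:
  t   CF        PV=CF/(1+0.0945)^t    t·PV
  1        27.50        25.1256        25.1256
  2        27.50        22.9563        45.9125
  3        27.50        20.9742        62.9226
  4     1,027.50       716.0095     2,864.0379
  Σ                    785.0656     2,997.9986
P = 785.0656; D_Mac = 3.81879 yrs; D_mod = 3.81879/(1+0.0945) = 3.48907 yrs.
ΔP/P ≈ -D_mod · Δy = -3.48907 × (-0.0195) = +0.068037 = +6.8037%.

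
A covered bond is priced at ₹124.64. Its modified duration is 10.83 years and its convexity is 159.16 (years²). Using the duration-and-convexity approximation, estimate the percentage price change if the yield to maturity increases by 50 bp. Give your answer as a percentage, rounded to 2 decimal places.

-5.22%

Duration effect: -D_mod·Δy = -10.83 × (+0.005) = -0.054150
Convexity effect: ½·C·(Δy)² = 0.5 × 159.16 × (0.005)² = +0.0019895
ΔP/P ≈ -0.054150 + 0.0019895 = -0.0521605
= -5.21605%.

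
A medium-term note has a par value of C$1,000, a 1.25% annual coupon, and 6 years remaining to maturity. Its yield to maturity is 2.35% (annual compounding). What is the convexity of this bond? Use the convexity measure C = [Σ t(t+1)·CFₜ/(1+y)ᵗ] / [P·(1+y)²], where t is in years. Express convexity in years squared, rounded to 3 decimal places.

38.414

With y = 0.0235:
  t   CF        PV=CF/(1+0.0235)^t    t·PV        t(t+1)·PV
  1        12.50        12.2130        12.2130          24.4260
  2        12.50        11.9326        23.8652          71.5955
  3        12.50        11.6586        34.9758         139.9032
  4        12.50        11.3909        45.5637         227.8183
  5        12.50        11.1294        55.6469         333.8813
  6     1,012.50       880.7810     5,284.6862      36,992.8031
  Σ                    939.1055     5,456.9506      37,790.4273
P = 939.1055.
Convexity = Σ t(t+1)·PV / [P·(1+y)²] = 37,790.4273 / (939.1055 × 1.047552) = 38.41419.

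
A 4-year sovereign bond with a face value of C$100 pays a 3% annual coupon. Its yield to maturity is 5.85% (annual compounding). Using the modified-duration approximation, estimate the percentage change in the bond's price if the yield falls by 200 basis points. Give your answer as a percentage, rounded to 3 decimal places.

+7.214%

Periodic yield y = 0.0585. Modified duration first:
  t   CF        PV=CF/(1+0.0585)^t    t·PV
  1         3.00         2.8342         2.8342
  2         3.00         2.6776         5.3551
  3         3.00         2.5296         7.5887
  4       103.00        82.0491       328.1964
  Σ                     90.0904       343.9744
P = 90.0904; D_Mac = 3.81810 yrs; D_mod = 3.81810/(1+0.0585) = 3.60709 yrs.
ΔP/P ≈ -D_mod · Δy = -3.60709 × (-0.02) = +0.072142 = +7.2142%.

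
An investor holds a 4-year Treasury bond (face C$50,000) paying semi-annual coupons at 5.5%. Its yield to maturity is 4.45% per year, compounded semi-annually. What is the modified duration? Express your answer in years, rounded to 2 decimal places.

Periodic yield y = 0.02225. First find Macaulay duration:
  t   CF        PV=CF/(1+0.02225)^t    t·PV
  1     1,375.00     1,345.0721     1,345.0721
  2     1,375.00     1,315.7957     2,631.5914
  3     1,375.00     1,287.1565     3,861.4694
  4     1,375.00     1,259.1406     5,036.5623
  5     1,375.00     1,231.7345     6,158.6724
  6     1,375.00     1,204.9249     7,229.5495
  7     1,375.00     1,178.6989     8,250.8920
  8    51,375.00    43,081.9032   344,655.2260
  Σ                 51,904.4264   379,169.0351
P = 51,904.4264; Macaulay duration = 379,169.0351 / 51,904.4264 = 7.30514 half-year periods = 3.65257 years.
Modified duration = D_Mac / (1 + y) = 3.65257 / 1.02225 = 3.57307 years.

3.57 years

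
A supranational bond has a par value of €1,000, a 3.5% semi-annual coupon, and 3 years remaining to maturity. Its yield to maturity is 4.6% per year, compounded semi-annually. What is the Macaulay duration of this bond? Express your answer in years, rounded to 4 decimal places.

2.8716 years

Periodic yield y = 0.023. Discount each cash flow and weight by its period:
  t   CF        PV=CF/(1+0.023)^t    t·PV
  1        17.50        17.1065        17.1065
  2        17.50        16.7219        33.4439
  3        17.50        16.3460        49.0380
  4        17.50        15.9785        63.9139
  5        17.50        15.6192        78.0962
  6     1,017.50       887.7294     5,326.3766
  Σ                    969.5016     5,567.9751
Price P = Σ PV = 969.5016.
Macaulay duration = Σ(t·PV) / P = 5,567.9751 / 969.5016 = 5.74313 half-year periods.
In years: 5.74313 / 2 = 2.87157 years.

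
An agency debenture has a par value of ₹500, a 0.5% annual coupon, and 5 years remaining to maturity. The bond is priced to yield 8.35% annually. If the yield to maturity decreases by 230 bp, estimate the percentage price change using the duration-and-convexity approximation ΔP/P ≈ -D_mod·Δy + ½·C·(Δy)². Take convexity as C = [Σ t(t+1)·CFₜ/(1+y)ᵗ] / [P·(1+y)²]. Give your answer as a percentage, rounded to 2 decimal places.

+11.15%

With y = 0.0835:
  t   CF        PV=CF/(1+0.0835)^t    t·PV        t(t+1)·PV
  1         2.50         2.3073         2.3073           4.6147
  2         2.50         2.1295         4.2590          12.7771
  3         2.50         1.9654         5.8962          23.5849
  4         2.50         1.8139         7.2558          36.2789
  5       502.50       336.5050     1,682.5249      10,095.1492
  Σ                    344.7212     1,702.2433      10,172.4049
P = 344.7212; D_Mac = 4.93803 yrs; D_mod = 4.55748 yrs; C = 25.13610.
Duration effect: -4.55748 × (-0.023) = +0.104822
Convexity effect: 0.5 × 25.13610 × (-0.023)² = +0.0066485
ΔP/P ≈ +0.104822 + 0.0066485 = +0.111471 = +11.1471%.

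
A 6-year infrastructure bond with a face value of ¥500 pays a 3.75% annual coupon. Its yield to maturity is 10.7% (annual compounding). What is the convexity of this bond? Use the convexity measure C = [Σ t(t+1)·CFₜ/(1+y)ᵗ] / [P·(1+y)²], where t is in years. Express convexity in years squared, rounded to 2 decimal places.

29.51

With y = 0.107:
  t   CF        PV=CF/(1+0.107)^t    t·PV        t(t+1)·PV
  1        18.75        16.9377        16.9377          33.8753
  2        18.75        15.3005        30.6010          91.8031
  3        18.75        13.8216        41.4648         165.8592
  4        18.75        12.4856        49.9426         249.7128
  5        18.75        11.2788        56.3940         338.3642
  6       518.75       281.8853     1,691.3116      11,839.1814
  Σ                    351.7095     1,886.6517      12,718.7961
P = 351.7095.
Convexity = Σ t(t+1)·PV / [P·(1+y)²] = 12,718.7961 / (351.7095 × 1.225449) = 29.50983.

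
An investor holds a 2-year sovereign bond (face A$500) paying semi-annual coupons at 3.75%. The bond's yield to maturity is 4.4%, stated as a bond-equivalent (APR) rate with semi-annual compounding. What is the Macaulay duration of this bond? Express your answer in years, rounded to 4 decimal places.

1.9451 years

Periodic yield y = 0.022. Discount each cash flow and weight by its period:
  t   CF        PV=CF/(1+0.022)^t    t·PV
  1        9.375         9.1732         9.1732
  2        9.375         8.9757        17.9514
  3        9.375         8.7825        26.3475
  4      509.375       466.9109     1,867.6437
  Σ                    493.8424     1,921.1159
Price P = Σ PV = 493.8424.
Macaulay duration = Σ(t·PV) / P = 1,921.1159 / 493.8424 = 3.89014 half-year periods.
In years: 3.89014 / 2 = 1.94507 years.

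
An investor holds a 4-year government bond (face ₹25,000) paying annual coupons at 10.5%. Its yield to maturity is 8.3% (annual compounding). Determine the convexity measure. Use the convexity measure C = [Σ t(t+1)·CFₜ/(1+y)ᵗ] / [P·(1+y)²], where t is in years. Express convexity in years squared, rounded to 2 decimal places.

14.14

With y = 0.083:
  t   CF        PV=CF/(1+0.083)^t    t·PV        t(t+1)·PV
  1     2,625.00     2,423.8227     2,423.8227       4,847.6454
  2     2,625.00     2,238.0634     4,476.1269      13,428.3807
  3     2,625.00     2,066.5406     6,199.6217      24,798.4870
  4    27,625.00    20,081.1445    80,324.5778     401,622.8890
  Σ                 26,809.5712    93,424.1492     444,697.4021
P = 26,809.5712.
Convexity = Σ t(t+1)·PV / [P·(1+y)²] = 444,697.4021 / (26,809.5712 × 1.172889) = 14.14223.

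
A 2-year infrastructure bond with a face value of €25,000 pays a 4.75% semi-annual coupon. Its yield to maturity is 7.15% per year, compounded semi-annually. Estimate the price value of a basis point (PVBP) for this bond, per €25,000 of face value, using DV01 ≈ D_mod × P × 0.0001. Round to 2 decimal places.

€4.45

Periodic yield y = 0.03575.
  t   CF        PV=CF/(1+0.03575)^t    t·PV
  1       593.75       573.2561       573.2561
  2       593.75       553.4696     1,106.9391
  3       593.75       534.3660     1,603.0979
  4    25,593.75    22,238.9437    88,955.7748
  Σ                 23,900.0353    92,239.0680
P = 23,900.0353; D_Mac = 3.85937 half-year periods = 1.92968 yrs; D_mod = 1.86308 yrs.
DV01 ≈ 1.86308 × 23,900.0353 × 0.0001 = 4.452767.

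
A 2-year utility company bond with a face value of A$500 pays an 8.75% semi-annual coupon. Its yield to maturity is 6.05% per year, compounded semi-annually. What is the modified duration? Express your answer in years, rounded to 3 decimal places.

Periodic yield y = 0.03025. First find Macaulay duration:
  t   CF        PV=CF/(1+0.03025)^t    t·PV
  1       21.875        21.2327        21.2327
  2       21.875        20.6093        41.2186
  3       21.875        20.0042        60.0125
  4      521.875       463.2293     1,852.9171
  Σ                    525.0754     1,975.3808
P = 525.0754; Macaulay duration = 1,975.3808 / 525.0754 = 3.76209 half-year periods = 1.88104 years.
Modified duration = D_Mac / (1 + y) = 1.88104 / 1.03025 = 1.82581 years.

1.826 years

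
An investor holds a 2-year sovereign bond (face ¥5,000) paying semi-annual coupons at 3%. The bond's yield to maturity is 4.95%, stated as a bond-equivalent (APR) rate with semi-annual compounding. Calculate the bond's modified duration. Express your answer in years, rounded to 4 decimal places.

1.9079 years

Periodic yield y = 0.02475. First find Macaulay duration:
  t   CF        PV=CF/(1+0.02475)^t    t·PV
  1        75.00        73.1886        73.1886
  2        75.00        71.4209       142.8418
  3        75.00        69.6959       209.0878
  4     5,075.00     4,602.1878    18,408.7513
  Σ                  4,816.4933    18,833.8695
P = 4,816.4933; Macaulay duration = 18,833.8695 / 4,816.4933 = 3.91029 half-year periods = 1.95514 years.
Modified duration = D_Mac / (1 + y) = 1.95514 / 1.02475 = 1.90792 years.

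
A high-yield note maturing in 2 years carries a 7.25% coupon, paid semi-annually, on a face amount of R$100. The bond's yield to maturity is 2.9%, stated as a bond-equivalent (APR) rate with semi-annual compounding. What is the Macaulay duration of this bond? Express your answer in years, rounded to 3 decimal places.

1.902 years

Periodic yield y = 0.0145. Discount each cash flow and weight by its period:
  t   CF        PV=CF/(1+0.0145)^t    t·PV
  1        3.625         3.5732         3.5732
  2        3.625         3.5221         7.0442
  3        3.625         3.4718        10.4153
  4      103.625        97.8265       391.3058
  Σ                    108.3935       412.3386
Price P = Σ PV = 108.3935.
Macaulay duration = Σ(t·PV) / P = 412.3386 / 108.3935 = 3.80409 half-year periods.
In years: 3.80409 / 2 = 1.90204 years.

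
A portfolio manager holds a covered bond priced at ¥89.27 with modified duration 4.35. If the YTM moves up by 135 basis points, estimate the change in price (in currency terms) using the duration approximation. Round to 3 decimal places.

Duration approximation: ΔP/P ≈ -D_mod · Δy = -4.35 × (+0.0135) = -0.058725.
ΔP ≈ 89.27 × (-0.058725) = -5.24238075.

-¥5.242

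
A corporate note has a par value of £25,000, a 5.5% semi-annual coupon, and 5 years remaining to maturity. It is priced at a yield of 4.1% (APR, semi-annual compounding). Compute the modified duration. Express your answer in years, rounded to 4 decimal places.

Periodic yield y = 0.0205. First find Macaulay duration:
  t   CF        PV=CF/(1+0.0205)^t    t·PV
  1       687.50       673.6894       673.6894
  2       687.50       660.1562     1,320.3123
  3       687.50       646.8948     1,940.6845
  4       687.50       633.8999     2,535.5995
  5       687.50       621.1660     3,105.8299
  6       687.50       608.6879     3,652.1272
  7       687.50       596.4604     4,175.2230
  8       687.50       584.4786     4,675.8290
  9       687.50       572.7375     5,154.6375
  10   25,687.50    20,969.6774   209,696.7737
  Σ                 26,567.8480   236,930.7060
P = 26,567.8480; Macaulay duration = 236,930.7060 / 26,567.8480 = 8.91795 half-year periods = 4.45897 years.
Modified duration = D_Mac / (1 + y) = 4.45897 / 1.0205 = 4.36940 years.

4.3694 years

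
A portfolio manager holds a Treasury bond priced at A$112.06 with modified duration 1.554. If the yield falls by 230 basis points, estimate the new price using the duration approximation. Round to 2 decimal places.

A$116.07

Duration approximation: ΔP/P ≈ -D_mod · Δy = -1.554 × (-0.023) = +0.035742.
New price ≈ 112.06 × (1 + 0.035742) = 116.06524852.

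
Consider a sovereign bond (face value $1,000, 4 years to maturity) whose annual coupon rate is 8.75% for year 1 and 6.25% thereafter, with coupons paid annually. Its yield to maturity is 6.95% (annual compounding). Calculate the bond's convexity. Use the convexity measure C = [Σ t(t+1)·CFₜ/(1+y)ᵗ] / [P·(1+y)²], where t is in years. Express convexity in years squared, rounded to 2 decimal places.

With y = 0.0695:
  t   CF        PV=CF/(1+0.0695)^t    t·PV        t(t+1)·PV
  1        87.50        81.8139        81.8139         163.6279
  2        62.50        54.6410       109.2819         327.8458
  3        62.50        51.0902       153.2706         613.0825
  4     1,062.50       812.0930     3,248.3721      16,241.8606
  Σ                    999.6381     3,592.7386      17,346.4168
P = 999.6381.
Convexity = Σ t(t+1)·PV / [P·(1+y)²] = 17,346.4168 / (999.6381 × 1.143830) = 15.17069.

15.17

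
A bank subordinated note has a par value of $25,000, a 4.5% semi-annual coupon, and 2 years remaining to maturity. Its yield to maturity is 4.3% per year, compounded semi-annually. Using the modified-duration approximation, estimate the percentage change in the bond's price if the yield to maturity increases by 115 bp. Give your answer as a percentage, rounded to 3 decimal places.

-2.179%

Periodic yield y = 0.0215. Modified duration first:
  t   CF        PV=CF/(1+0.0215)^t    t·PV
  1       562.50       550.6608       550.6608
  2       562.50       539.0708     1,078.1415
  3       562.50       527.7247     1,583.1741
  4    25,562.50    23,477.3915    93,909.5659
  Σ                 25,094.8477    97,121.5423
P = 25,094.8477; D_Mac = 3.87018 half-year periods = 1.93509 yrs; D_mod = 1.93509/(1+0.0215) = 1.89436 yrs.
ΔP/P ≈ -D_mod · Δy = -1.89436 × (+0.0115) = -0.021785 = -2.1785%.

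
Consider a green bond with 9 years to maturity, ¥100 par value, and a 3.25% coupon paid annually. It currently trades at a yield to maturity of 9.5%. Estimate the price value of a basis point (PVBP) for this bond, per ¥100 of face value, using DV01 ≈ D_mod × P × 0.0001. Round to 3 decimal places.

¥0.044

Periodic yield y = 0.095.
  t   CF        PV=CF/(1+0.095)^t    t·PV
  1         3.25         2.9680         2.9680
  2         3.25         2.7105         5.4211
  3         3.25         2.4754         7.4261
  4         3.25         2.2606         9.0425
  5         3.25         2.0645        10.3224
  6         3.25         1.8854        11.3123
  7         3.25         1.7218        12.0527
  8         3.25         1.5724        12.5794
  9       103.25        45.6208       410.5873
  Σ                     63.2795       481.7118
P = 63.2795; D_Mac = 7.61245 yrs; D_mod = 6.95201 yrs.
DV01 ≈ 6.95201 × 63.2795 × 0.0001 = 0.043992.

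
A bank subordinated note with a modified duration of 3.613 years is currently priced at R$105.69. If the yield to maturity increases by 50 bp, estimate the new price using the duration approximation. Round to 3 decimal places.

R$103.781

Duration approximation: ΔP/P ≈ -D_mod · Δy = -3.613 × (+0.005) = -0.018065.
New price ≈ 105.69 × (1 - 0.018065) = 103.78071015.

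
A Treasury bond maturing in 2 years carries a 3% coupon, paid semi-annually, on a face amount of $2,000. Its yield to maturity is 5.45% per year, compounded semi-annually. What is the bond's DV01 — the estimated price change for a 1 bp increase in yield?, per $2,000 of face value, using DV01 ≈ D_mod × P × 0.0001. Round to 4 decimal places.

Periodic yield y = 0.02725.
  t   CF        PV=CF/(1+0.02725)^t    t·PV
  1        30.00        29.2042        29.2042
  2        30.00        28.4295        56.8590
  3        30.00        27.6753        83.0260
  4     2,030.00     1,823.0200     7,292.0801
  Σ                  1,908.3290     7,461.1692
P = 1,908.3290; D_Mac = 3.90979 half-year periods = 1.95490 yrs; D_mod = 1.90304 yrs.
DV01 ≈ 1.90304 × 1,908.3290 × 0.0001 = 0.363162.

$0.3632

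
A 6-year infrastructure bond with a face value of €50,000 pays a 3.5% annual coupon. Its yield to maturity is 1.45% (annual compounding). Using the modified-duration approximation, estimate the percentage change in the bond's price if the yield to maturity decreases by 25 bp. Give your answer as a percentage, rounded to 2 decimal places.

Periodic yield y = 0.0145. Modified duration first:
  t   CF        PV=CF/(1+0.0145)^t    t·PV
  1     1,750.00     1,724.9877     1,724.9877
  2     1,750.00     1,700.3329     3,400.6657
  3     1,750.00     1,676.0304     5,028.0912
  4     1,750.00     1,652.0753     6,608.3013
  5     1,750.00     1,628.4626     8,142.3131
  6    51,750.00    47,467.6844   284,806.1062
  Σ                 55,849.5732   309,710.4652
P = 55,849.5732; D_Mac = 5.54544 yrs; D_mod = 5.54544/(1+0.0145) = 5.46618 yrs.
ΔP/P ≈ -D_mod · Δy = -5.46618 × (-0.0025) = +0.013665 = +1.3665%.

+1.37%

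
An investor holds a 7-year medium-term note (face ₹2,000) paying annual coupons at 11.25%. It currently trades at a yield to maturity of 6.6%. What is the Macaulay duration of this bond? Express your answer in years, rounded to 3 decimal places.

5.404 years

Periodic yield y = 0.066. Discount each cash flow and weight by its year:
  t   CF        PV=CF/(1+0.066)^t    t·PV
  1       225.00       211.0694       211.0694
  2       225.00       198.0013       396.0027
  3       225.00       185.7423       557.2270
  4       225.00       174.2423       696.9694
  5       225.00       163.4544       817.2718
  6       225.00       153.3343       920.0057
  7     2,225.00     1,422.4257     9,956.9797
  Σ                  2,508.2697    13,555.5257
Price P = Σ PV = 2,508.2697.
Macaulay duration = Σ(t·PV) / P = 13,555.5257 / 2,508.2697 = 5.40433 years.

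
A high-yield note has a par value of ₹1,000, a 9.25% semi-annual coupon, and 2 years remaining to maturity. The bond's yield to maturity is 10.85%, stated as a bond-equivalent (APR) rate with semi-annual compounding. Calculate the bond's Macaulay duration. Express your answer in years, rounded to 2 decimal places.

1.87 years

Periodic yield y = 0.05425. Discount each cash flow and weight by its period:
  t   CF        PV=CF/(1+0.05425)^t    t·PV
  1        46.25        43.8700        43.8700
  2        46.25        41.6126        83.2251
  3        46.25        39.4713       118.4138
  4     1,046.25       846.9564     3,387.8254
  Σ                    971.9102     3,633.3344
Price P = Σ PV = 971.9102.
Macaulay duration = Σ(t·PV) / P = 3,633.3344 / 971.9102 = 3.73834 half-year periods.
In years: 3.73834 / 2 = 1.86917 years.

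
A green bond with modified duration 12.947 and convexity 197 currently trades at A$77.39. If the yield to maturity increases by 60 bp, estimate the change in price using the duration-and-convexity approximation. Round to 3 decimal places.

Duration effect: -D_mod·Δy = -12.947 × (+0.006) = -0.077682
Convexity effect: ½·C·(Δy)² = 0.5 × 197 × (0.006)² = +0.0035460
ΔP/P ≈ -0.077682 + 0.0035460 = -0.074136
ΔP ≈ 77.39 × (-0.074136) = -5.73738504.

-A$5.737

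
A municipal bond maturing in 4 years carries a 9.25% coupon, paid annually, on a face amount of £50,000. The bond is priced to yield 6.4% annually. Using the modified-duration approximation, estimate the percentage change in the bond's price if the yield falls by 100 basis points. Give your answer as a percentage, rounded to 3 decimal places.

Periodic yield y = 0.064. Modified duration first:
  t   CF        PV=CF/(1+0.064)^t    t·PV
  1     4,625.00     4,346.8045     4,346.8045
  2     4,625.00     4,085.3426     8,170.6852
  3     4,625.00     3,839.6077    11,518.8231
  4    54,625.00    42,621.1279   170,484.5115
  Σ                 54,892.8827   194,520.8242
P = 54,892.8827; D_Mac = 3.54364 yrs; D_mod = 3.54364/(1+0.064) = 3.33049 yrs.
ΔP/P ≈ -D_mod · Δy = -3.33049 × (-0.01) = +0.033305 = +3.3305%.

+3.330%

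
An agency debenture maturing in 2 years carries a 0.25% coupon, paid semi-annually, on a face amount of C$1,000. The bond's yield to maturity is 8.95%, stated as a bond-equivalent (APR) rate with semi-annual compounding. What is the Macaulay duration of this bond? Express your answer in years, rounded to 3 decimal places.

Periodic yield y = 0.04475. Discount each cash flow and weight by its period:
  t   CF        PV=CF/(1+0.04475)^t    t·PV
  1         1.25         1.1965         1.1965
  2         1.25         1.1452         2.2904
  3         1.25         1.0962         3.2885
  4     1,001.25       840.4135     3,361.6539
  Σ                    843.8513     3,368.4293
Price P = Σ PV = 843.8513.
Macaulay duration = Σ(t·PV) / P = 3,368.4293 / 843.8513 = 3.99173 half-year periods.
In years: 3.99173 / 2 = 1.99587 years.

1.996 years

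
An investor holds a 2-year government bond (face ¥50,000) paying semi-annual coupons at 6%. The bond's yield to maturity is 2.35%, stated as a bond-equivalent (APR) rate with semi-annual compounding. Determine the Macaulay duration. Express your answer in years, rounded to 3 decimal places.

1.918 years

Periodic yield y = 0.01175. Discount each cash flow and weight by its period:
  t   CF        PV=CF/(1+0.01175)^t    t·PV
  1     1,500.00     1,482.5797     1,482.5797
  2     1,500.00     1,465.3617     2,930.7234
  3     1,500.00     1,448.3437     4,345.0310
  4    51,500.00    49,148.9650   196,595.8600
  Σ                 53,545.2500   205,354.1941
Price P = Σ PV = 53,545.2500.
Macaulay duration = Σ(t·PV) / P = 205,354.1941 / 53,545.2500 = 3.83515 half-year periods.
In years: 3.83515 / 2 = 1.91758 years.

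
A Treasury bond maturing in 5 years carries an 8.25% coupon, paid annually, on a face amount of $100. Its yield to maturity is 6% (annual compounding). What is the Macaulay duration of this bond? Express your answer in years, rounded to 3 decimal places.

4.328 years

Periodic yield y = 0.06. Discount each cash flow and weight by its year:
  t   CF        PV=CF/(1+0.06)^t    t·PV
  1         8.25         7.7830         7.7830
  2         8.25         7.3425        14.6849
  3         8.25         6.9269        20.7806
  4         8.25         6.5348        26.1391
  5       108.25        80.8907       404.4535
  Σ                    109.4778       473.8411
Price P = Σ PV = 109.4778.
Macaulay duration = Σ(t·PV) / P = 473.8411 / 109.4778 = 4.32819 years.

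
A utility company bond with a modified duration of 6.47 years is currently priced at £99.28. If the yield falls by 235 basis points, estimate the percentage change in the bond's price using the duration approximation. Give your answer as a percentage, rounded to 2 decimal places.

+15.20%

Duration approximation: ΔP/P ≈ -D_mod · Δy = -6.47 × (-0.0235) = +0.152045.
As a percentage: +15.2045%.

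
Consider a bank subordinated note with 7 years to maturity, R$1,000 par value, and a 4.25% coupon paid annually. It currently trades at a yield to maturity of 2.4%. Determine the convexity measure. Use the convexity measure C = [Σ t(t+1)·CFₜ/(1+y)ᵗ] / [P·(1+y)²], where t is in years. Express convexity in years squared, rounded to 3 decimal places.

With y = 0.024:
  t   CF        PV=CF/(1+0.024)^t    t·PV        t(t+1)·PV
  1        42.50        41.5039        41.5039          83.0078
  2        42.50        40.5312        81.0623         243.1870
  3        42.50        39.5812       118.7436         474.9745
  4        42.50        38.6535       154.6141         773.0705
  5        42.50        37.7476       188.7379       1,132.4275
  6        42.50        36.8629       221.1772       1,548.2407
  7     1,042.50       883.0318     6,181.2229      49,449.7835
  Σ                  1,117.9121     6,987.0620      53,704.6914
P = 1,117.9121.
Convexity = Σ t(t+1)·PV / [P·(1+y)²] = 53,704.6914 / (1,117.9121 × 1.048576) = 45.81468.

45.815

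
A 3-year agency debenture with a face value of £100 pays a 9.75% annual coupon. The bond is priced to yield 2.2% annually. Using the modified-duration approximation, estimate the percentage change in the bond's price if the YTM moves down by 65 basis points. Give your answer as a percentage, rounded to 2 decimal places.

+1.76%

Periodic yield y = 0.022. Modified duration first:
  t   CF        PV=CF/(1+0.022)^t    t·PV
  1         9.75         9.5401         9.5401
  2         9.75         9.3348        18.6695
  3       109.75       102.8139       308.4417
  Σ                    121.6888       336.6513
P = 121.6888; D_Mac = 2.76649 yrs; D_mod = 2.76649/(1+0.022) = 2.70694 yrs.
ΔP/P ≈ -D_mod · Δy = -2.70694 × (-0.0065) = +0.017595 = +1.7595%.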